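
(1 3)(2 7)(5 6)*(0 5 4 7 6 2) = (0 5 2 6 4 7)(1 3)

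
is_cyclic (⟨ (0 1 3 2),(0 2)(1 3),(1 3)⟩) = no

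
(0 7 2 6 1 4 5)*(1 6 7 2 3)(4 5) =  (0 2 7 3 1 5)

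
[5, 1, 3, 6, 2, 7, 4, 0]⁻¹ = [7, 1, 4, 2, 6, 0, 3, 5]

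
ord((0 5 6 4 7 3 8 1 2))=9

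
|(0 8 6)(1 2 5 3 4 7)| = 6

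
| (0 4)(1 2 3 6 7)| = 10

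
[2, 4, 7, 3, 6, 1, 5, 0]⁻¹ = [7, 5, 0, 3, 1, 6, 4, 2]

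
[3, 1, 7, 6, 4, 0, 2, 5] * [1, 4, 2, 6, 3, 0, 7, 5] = [6, 4, 5, 7, 3, 1, 2, 0]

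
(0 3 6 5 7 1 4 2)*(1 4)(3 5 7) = (0 5 3 6 7 4 2)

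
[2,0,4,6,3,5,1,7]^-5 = [2,0,4,6,3,5,1,7]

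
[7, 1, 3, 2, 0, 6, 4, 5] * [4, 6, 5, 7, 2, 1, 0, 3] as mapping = [0→3, 1→6, 2→7, 3→5, 4→4, 5→0, 6→2, 7→1] 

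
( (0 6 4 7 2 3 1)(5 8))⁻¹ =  (0 1 3 2 7 4 6)(5 8)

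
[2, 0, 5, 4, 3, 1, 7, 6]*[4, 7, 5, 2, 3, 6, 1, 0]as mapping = [0→5, 1→4, 2→6, 3→3, 4→2, 5→7, 6→0, 7→1]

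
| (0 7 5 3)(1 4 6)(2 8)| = 12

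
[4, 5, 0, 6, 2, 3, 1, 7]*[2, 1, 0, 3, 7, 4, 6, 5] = [7, 4, 2, 6, 0, 3, 1, 5]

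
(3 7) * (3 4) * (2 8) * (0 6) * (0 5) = (0 6 5)(2 8)(3 7 4)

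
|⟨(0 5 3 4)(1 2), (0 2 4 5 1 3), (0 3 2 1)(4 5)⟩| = 720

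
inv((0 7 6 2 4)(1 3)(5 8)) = (0 4 2 6 7)(1 3)(5 8)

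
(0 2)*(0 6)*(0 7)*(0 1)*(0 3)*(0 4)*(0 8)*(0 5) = (0 2 6 7 1 3 4 8 5)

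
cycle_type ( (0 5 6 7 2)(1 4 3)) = 3.5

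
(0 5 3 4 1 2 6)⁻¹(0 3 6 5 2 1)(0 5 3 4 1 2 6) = (0 3 6 2 5 4)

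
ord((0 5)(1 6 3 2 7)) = 10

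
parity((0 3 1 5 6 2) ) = odd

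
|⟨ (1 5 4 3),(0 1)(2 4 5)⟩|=720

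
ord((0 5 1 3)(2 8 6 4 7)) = 20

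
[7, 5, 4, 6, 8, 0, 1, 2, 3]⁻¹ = [5, 6, 7, 8, 2, 1, 3, 0, 4]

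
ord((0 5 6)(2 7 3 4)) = 12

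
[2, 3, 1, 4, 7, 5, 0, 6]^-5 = [1, 4, 3, 7, 6, 5, 2, 0]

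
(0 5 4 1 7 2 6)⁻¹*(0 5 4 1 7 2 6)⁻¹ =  (0 2 1 5 6 7 4)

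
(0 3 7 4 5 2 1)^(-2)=(0 2 4 3 1 5 7)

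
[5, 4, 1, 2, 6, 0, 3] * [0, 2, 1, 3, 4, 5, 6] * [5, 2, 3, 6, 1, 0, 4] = [0, 1, 3, 2, 4, 5, 6]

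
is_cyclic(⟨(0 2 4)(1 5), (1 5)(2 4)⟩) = no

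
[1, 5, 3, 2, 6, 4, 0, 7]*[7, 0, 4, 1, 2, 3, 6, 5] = [0, 3, 1, 4, 6, 2, 7, 5]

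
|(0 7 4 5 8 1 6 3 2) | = 9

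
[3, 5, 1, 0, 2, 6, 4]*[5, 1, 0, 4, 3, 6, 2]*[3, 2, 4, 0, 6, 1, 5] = [6, 5, 2, 1, 3, 4, 0]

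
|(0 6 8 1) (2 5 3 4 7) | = 20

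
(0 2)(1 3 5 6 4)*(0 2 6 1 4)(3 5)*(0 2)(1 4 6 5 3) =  (0 5 4 6 2)(1 3)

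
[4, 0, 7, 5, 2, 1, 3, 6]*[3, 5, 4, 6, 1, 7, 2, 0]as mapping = [0→1, 1→3, 2→0, 3→7, 4→4, 5→5, 6→6, 7→2]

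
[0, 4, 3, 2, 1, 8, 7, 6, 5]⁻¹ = [0, 4, 3, 2, 1, 8, 7, 6, 5]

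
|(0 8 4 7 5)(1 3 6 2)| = 20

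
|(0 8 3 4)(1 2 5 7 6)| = 20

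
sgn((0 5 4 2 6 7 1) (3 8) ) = -1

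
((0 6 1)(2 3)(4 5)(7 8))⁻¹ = (0 1 6)(2 3)(4 5)(7 8)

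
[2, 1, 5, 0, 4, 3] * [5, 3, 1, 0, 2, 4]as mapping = [0→1, 1→3, 2→4, 3→5, 4→2, 5→0]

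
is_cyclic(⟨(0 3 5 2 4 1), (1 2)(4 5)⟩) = no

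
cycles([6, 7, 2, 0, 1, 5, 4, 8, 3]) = (0 6 4 1 7 8 3)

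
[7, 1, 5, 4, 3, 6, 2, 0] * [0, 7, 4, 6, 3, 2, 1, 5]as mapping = [0→5, 1→7, 2→2, 3→3, 4→6, 5→1, 6→4, 7→0]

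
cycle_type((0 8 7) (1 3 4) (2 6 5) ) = 3^3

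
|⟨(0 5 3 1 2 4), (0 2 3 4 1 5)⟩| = 720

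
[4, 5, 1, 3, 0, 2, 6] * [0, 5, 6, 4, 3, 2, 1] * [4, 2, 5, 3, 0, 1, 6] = [3, 5, 1, 0, 4, 6, 2]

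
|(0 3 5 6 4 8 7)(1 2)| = 14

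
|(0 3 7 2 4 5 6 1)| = 8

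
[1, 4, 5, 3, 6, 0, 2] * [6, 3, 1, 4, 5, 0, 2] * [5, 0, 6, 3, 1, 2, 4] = [3, 2, 5, 1, 6, 4, 0]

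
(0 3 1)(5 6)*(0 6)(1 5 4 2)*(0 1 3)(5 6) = (1 5)(2 3 6 4)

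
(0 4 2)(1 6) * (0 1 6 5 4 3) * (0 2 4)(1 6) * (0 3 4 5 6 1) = (0 4 5 3 2 1 6)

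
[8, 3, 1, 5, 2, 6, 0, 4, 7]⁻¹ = [6, 2, 4, 1, 7, 3, 5, 8, 0]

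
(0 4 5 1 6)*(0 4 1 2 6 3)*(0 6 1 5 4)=(0 5 2 1 3 6)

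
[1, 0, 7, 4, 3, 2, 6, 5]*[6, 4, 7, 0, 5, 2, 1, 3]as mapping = [0→4, 1→6, 2→3, 3→5, 4→0, 5→7, 6→1, 7→2]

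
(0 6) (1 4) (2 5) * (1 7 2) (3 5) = (0 6) (1 4 7 2 3 5) 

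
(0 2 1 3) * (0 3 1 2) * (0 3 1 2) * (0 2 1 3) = ()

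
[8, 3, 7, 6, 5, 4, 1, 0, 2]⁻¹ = [7, 6, 8, 1, 5, 4, 3, 2, 0]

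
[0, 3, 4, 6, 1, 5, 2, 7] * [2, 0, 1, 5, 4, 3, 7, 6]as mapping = [0→2, 1→5, 2→4, 3→7, 4→0, 5→3, 6→1, 7→6]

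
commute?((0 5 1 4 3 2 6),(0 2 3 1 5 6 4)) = no:(0 5 1 4 3 2 6)*(0 2 3 1 5 6 4) = (0 6 2 4 1),(0 2 3 1 5 6 4)*(0 5 1 4 3 2 6) = (0 6 3 4 5)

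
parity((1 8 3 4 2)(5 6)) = odd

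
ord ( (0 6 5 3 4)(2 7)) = 10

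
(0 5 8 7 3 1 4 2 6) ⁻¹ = (0 6 2 4 1 3 7 8 5) 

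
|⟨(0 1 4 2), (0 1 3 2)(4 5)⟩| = 720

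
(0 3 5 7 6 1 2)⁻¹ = (0 2 1 6 7 5 3)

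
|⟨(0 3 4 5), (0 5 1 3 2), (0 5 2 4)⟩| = 720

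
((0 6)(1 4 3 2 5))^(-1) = (0 6)(1 5 2 3 4)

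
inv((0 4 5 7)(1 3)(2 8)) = (0 7 5 4)(1 3)(2 8)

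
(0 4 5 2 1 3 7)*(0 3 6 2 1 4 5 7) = (0 5 1 6 2 4 7 3)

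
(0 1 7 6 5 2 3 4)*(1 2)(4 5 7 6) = (0 2 3 5 1 6 7 4)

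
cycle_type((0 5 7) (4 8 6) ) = 3^2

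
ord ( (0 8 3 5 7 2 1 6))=8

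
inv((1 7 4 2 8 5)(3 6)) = (1 5 8 2 4 7)(3 6)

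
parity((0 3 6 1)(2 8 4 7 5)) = odd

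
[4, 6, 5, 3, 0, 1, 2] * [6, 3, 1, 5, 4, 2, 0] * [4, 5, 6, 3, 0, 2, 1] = [0, 4, 6, 2, 1, 3, 5]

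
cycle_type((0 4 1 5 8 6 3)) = 7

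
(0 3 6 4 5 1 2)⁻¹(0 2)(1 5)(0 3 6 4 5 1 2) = (0 3)(1 2)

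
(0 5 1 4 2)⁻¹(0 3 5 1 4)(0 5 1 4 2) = (1 4 2 5 3)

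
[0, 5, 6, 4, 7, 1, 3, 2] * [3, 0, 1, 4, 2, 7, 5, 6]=[3, 7, 5, 2, 6, 0, 4, 1]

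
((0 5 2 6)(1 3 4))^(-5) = (0 6 2 5)(1 3 4)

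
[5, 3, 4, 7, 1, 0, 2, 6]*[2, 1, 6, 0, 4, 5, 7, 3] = [5, 0, 4, 3, 1, 2, 6, 7]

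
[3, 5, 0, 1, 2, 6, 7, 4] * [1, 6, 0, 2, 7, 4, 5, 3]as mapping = [0→2, 1→4, 2→1, 3→6, 4→0, 5→5, 6→3, 7→7]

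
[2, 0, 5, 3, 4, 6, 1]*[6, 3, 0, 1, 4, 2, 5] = [0, 6, 2, 1, 4, 5, 3]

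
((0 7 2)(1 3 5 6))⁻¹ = (0 2 7)(1 6 5 3)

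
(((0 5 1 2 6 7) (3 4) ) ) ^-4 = (0 1 6) (2 7 5) 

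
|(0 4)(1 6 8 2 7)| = 10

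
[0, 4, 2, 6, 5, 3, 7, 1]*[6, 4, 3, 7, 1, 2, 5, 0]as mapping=[0→6, 1→1, 2→3, 3→5, 4→2, 5→7, 6→0, 7→4]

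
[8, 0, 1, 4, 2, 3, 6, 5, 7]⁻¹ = [1, 2, 4, 5, 3, 7, 6, 8, 0]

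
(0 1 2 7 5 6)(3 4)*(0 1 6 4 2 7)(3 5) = (0 6 1 7 3 2)(4 5)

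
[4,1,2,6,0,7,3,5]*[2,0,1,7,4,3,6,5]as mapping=[0→4,1→0,2→1,3→6,4→2,5→5,6→7,7→3]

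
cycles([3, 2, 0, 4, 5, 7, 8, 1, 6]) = (0 3 4 5 7 1 2)(6 8)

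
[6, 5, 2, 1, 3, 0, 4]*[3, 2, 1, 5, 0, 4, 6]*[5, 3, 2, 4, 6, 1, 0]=[0, 6, 3, 2, 1, 4, 5]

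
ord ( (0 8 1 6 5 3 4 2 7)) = 9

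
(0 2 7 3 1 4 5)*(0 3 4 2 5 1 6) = (0 5 3 6)(1 2 7 4)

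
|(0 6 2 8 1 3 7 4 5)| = 9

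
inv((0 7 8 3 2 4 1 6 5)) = (0 5 6 1 4 2 3 8 7)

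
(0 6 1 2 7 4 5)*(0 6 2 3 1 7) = (0 2)(1 3)(4 5 6 7)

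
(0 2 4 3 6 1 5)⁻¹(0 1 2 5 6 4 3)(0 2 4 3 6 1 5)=(0 1 3 6 2 5 4)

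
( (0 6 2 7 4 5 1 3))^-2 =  (0 1 4 2)(3 5 7 6)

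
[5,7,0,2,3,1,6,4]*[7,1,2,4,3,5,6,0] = [5,0,7,2,4,1,6,3]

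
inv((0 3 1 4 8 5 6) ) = (0 6 5 8 4 1 3) 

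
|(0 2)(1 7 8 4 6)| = 10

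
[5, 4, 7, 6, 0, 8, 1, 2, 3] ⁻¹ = [4, 6, 7, 8, 1, 0, 3, 2, 5] 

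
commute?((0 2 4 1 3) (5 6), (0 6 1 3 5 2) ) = no:(0 2 4 1 3) (5 6) * (0 6 1 3 5 2) = (1 5) (2 4 3 6), (0 6 1 3 5 2) * (0 2 4 1 3) (5 6) = (0 5 4 1) (3 6) 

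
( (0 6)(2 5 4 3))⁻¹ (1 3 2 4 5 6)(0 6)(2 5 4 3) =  (0 1 2 5 3 4)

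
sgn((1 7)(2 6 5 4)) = 1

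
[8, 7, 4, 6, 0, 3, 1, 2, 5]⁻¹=[4, 6, 7, 5, 2, 8, 3, 1, 0]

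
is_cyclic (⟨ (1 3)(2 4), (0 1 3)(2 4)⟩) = no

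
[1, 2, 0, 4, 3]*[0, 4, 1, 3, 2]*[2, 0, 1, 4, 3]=[3, 0, 2, 1, 4]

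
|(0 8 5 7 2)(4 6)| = 10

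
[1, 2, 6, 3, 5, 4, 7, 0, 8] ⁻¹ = [7, 0, 1, 3, 5, 4, 2, 6, 8] 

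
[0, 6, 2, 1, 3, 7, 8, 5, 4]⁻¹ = [0, 3, 2, 4, 8, 7, 1, 5, 6]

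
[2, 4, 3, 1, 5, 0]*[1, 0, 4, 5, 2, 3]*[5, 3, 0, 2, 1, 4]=[1, 0, 4, 5, 2, 3]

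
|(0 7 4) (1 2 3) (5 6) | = 6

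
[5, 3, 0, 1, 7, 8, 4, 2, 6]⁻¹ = [2, 3, 7, 1, 6, 0, 8, 4, 5]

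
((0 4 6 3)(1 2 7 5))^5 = (0 4 6 3)(1 2 7 5)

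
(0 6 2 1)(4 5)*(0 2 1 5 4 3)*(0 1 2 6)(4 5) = (1 6 2 4 5 3)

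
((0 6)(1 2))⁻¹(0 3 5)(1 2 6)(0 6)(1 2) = (0 2 1)(3 5 6)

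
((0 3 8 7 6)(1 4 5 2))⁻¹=(0 6 7 8 3)(1 2 5 4)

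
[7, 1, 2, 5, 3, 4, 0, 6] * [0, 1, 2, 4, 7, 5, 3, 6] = [6, 1, 2, 5, 4, 7, 0, 3]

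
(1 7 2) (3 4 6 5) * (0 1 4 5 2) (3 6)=(0 1 7) (2 4 3 5 6) 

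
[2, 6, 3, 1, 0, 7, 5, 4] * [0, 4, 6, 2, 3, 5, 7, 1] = [6, 7, 2, 4, 0, 1, 5, 3]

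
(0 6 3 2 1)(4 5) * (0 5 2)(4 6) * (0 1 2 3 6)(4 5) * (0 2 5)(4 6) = (1 6 4 3)(2 5)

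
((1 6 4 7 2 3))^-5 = (1 6 4 7 2 3)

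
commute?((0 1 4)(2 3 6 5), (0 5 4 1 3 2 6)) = no:(0 1 4)(2 3 6 5)*(0 5 4 1 3 2 6) = (0 3)(4 5 6), (0 5 4 1 3 2 6)*(0 1 4)(2 3 6 5) = (0 2 5)(1 6)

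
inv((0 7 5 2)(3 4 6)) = (0 2 5 7)(3 6 4)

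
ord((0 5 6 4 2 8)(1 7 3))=6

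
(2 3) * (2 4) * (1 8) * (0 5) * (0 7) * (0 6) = (0 5 7 6)(1 8)(2 3 4)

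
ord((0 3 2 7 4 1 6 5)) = 8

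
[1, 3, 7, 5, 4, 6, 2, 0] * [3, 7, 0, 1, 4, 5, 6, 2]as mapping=[0→7, 1→1, 2→2, 3→5, 4→4, 5→6, 6→0, 7→3]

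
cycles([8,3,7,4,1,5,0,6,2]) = (0 8 2 7 6)(1 3 4)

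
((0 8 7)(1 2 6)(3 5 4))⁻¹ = (0 7 8)(1 6 2)(3 4 5)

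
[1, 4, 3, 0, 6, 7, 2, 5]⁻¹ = [3, 0, 6, 2, 1, 7, 4, 5]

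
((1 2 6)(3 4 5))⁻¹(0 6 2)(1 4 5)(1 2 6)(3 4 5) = (0 1 6)(2 5 3)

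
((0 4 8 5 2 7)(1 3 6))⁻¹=(0 7 2 5 8 4)(1 6 3)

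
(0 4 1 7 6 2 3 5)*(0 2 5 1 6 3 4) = (1 7 3)(2 4 6 5)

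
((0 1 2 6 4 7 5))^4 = (0 4 1 7 2 5 6)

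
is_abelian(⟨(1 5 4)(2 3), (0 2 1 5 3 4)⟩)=no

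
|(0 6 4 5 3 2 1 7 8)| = 9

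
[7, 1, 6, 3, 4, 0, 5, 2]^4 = [5, 1, 7, 3, 4, 6, 2, 0]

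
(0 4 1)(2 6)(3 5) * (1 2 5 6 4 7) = (0 7 1)(2 4)(3 6 5)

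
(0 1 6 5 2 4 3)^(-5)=(0 6 2 3 1 5 4)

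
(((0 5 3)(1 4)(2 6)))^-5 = (0 5 3)(1 4)(2 6)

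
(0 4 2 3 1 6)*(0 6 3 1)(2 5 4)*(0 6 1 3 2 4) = (0 4 5)(1 2 3 6)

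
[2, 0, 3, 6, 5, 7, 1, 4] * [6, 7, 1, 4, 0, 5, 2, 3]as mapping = [0→1, 1→6, 2→4, 3→2, 4→5, 5→3, 6→7, 7→0]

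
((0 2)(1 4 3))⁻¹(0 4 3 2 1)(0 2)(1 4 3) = (0 4 2 3 1)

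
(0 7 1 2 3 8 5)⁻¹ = (0 5 8 3 2 1 7)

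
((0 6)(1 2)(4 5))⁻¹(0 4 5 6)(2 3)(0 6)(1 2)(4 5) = (0 6 5 4)(1 3)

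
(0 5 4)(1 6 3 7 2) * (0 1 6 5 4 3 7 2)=(0 4 1 5 3 2 6 7)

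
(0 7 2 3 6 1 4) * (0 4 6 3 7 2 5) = (0 2 7 5)(1 6)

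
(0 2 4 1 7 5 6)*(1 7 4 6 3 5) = (0 2 6) (1 4 7) (3 5) 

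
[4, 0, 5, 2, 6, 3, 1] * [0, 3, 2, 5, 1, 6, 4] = [1, 0, 6, 2, 4, 5, 3]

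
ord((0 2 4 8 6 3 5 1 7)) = 9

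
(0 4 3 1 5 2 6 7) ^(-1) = (0 7 6 2 5 1 3 4) 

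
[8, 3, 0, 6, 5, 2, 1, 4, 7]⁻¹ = [2, 6, 5, 1, 7, 4, 3, 8, 0]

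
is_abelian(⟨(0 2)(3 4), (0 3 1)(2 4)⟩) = no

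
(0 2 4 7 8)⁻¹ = (0 8 7 4 2)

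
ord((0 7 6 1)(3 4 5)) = 12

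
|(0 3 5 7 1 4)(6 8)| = 6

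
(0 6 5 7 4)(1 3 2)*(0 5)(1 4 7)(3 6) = (0 3 2 4 5 1 6)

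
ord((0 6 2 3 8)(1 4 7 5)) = 20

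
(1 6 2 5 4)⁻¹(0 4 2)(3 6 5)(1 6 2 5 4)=(0 1 5)(2 4 3)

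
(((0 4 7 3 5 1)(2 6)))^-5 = (0 4 7 3 5 1)(2 6)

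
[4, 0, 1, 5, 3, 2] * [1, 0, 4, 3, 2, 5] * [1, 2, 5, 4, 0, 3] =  [5, 2, 1, 3, 4, 0]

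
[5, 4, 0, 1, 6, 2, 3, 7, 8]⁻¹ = [2, 3, 5, 6, 1, 0, 4, 7, 8]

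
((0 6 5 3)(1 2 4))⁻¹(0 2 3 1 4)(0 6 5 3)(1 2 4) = (0 2 1 6 4)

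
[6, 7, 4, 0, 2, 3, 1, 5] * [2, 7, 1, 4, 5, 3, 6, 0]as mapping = [0→6, 1→0, 2→5, 3→2, 4→1, 5→4, 6→7, 7→3]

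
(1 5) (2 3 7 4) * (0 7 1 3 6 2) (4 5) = (0 7 5 3 1 4) (2 6) 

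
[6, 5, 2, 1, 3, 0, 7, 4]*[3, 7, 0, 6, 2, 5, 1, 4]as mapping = [0→1, 1→5, 2→0, 3→7, 4→6, 5→3, 6→4, 7→2]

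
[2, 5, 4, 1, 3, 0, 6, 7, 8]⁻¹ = [5, 3, 0, 4, 2, 1, 6, 7, 8]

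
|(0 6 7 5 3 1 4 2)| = 8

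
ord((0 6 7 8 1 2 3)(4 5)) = 14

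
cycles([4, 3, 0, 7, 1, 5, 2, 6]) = (0 4 1 3 7 6 2)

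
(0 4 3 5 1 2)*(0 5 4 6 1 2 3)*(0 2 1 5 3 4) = (0 6 5 1 4 2 3)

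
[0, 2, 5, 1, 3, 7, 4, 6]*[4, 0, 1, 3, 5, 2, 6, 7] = [4, 1, 2, 0, 3, 7, 5, 6]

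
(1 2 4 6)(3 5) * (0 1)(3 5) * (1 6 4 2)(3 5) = (0 6)(3 5)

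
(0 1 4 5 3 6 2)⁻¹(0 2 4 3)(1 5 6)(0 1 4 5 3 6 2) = (0 5 6 1)(2 4 3)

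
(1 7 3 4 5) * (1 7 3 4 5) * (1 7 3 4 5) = (1 4 7 5 3)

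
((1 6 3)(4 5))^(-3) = (4 5)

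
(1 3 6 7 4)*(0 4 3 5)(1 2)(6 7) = (0 4 2 1 5)(3 7)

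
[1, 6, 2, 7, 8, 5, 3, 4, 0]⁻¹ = [8, 0, 2, 6, 7, 5, 1, 3, 4]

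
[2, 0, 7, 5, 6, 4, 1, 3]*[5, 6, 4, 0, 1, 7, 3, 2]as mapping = [0→4, 1→5, 2→2, 3→7, 4→3, 5→1, 6→6, 7→0]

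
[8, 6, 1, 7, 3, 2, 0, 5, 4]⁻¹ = [6, 2, 5, 4, 8, 7, 1, 3, 0]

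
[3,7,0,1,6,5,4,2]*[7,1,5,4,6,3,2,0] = [4,0,7,1,2,3,6,5]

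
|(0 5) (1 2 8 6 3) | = 10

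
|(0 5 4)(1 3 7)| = 3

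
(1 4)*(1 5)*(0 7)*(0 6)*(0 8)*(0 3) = (0 7 6 8 3)(1 4 5)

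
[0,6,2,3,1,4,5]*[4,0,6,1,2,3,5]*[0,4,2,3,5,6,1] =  [5,6,1,4,0,2,3]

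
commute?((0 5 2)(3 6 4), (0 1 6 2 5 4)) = no:(0 5 2)(3 6 4) * (0 1 6 2 5 4) = (0 4 3 2 1 6), (0 1 6 2 5 4) * (0 5 2)(3 6 4) = (0 1 4 5 3 6)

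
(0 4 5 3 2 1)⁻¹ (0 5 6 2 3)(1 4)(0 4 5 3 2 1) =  (0 5)(1 2 4 3 6)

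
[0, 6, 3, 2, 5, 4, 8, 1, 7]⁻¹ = [0, 7, 3, 2, 5, 4, 1, 8, 6]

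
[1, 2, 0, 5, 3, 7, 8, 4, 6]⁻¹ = [2, 0, 1, 4, 7, 3, 8, 5, 6]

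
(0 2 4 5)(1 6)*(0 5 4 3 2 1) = (0 1 6)(2 3)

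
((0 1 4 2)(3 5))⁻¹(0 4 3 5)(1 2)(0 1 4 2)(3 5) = (0 4)(1 2 5 3)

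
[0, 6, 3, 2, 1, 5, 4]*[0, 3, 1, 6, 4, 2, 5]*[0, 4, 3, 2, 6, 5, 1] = [0, 5, 1, 4, 2, 3, 6]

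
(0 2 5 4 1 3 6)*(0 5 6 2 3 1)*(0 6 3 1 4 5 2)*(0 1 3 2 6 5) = (0 3 1 4 5)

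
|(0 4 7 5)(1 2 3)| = 12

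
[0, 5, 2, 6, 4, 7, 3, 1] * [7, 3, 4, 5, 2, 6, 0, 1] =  [7, 6, 4, 0, 2, 1, 5, 3]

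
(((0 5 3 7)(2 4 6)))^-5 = (0 7 3 5)(2 4 6)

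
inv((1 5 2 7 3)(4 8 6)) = (1 3 7 2 5)(4 6 8)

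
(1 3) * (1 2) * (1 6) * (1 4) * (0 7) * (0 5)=(0 7 5)(1 3 2 6 4)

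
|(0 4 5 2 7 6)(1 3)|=6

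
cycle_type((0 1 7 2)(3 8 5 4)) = 4^2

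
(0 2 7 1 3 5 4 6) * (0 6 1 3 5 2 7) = (0 7 3 2)(1 5 4)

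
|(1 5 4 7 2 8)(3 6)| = 6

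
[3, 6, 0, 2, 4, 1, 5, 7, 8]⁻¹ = [2, 5, 3, 0, 4, 6, 1, 7, 8]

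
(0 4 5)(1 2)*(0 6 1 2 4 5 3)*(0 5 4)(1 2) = (0 4 3 5 6 2 1)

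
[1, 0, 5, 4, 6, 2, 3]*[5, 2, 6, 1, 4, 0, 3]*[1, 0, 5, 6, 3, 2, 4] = [5, 2, 1, 3, 6, 4, 0]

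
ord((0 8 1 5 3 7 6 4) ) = 8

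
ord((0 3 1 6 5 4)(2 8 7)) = 6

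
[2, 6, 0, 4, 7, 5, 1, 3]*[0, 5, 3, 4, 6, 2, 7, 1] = [3, 7, 0, 6, 1, 2, 5, 4]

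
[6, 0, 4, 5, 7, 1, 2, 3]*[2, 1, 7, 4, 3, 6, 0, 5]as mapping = [0→0, 1→2, 2→3, 3→6, 4→5, 5→1, 6→7, 7→4]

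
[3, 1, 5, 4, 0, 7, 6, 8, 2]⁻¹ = [4, 1, 8, 0, 3, 2, 6, 5, 7]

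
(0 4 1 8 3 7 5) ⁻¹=(0 5 7 3 8 1 4) 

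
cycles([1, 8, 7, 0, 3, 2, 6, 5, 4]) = (0 1 8 4 3)(2 7 5)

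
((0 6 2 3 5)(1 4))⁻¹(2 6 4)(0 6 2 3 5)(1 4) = (1 3 2)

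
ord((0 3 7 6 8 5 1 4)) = 8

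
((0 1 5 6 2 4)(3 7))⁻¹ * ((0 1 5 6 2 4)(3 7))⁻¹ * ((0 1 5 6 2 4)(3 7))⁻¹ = (0 6)(1 2)(3 7)(4 5)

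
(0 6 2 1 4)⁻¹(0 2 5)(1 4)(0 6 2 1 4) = (0 4)(1 5 6)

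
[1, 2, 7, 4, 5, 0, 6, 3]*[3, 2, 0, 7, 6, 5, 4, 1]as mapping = [0→2, 1→0, 2→1, 3→6, 4→5, 5→3, 6→4, 7→7]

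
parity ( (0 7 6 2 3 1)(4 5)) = even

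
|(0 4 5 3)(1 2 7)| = 12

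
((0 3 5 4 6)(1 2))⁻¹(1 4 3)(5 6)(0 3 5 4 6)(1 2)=(0 4)(2 6 5)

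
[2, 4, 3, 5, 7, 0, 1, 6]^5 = [2, 4, 3, 5, 7, 0, 1, 6]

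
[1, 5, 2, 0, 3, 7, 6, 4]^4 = [4, 3, 2, 7, 5, 0, 6, 1]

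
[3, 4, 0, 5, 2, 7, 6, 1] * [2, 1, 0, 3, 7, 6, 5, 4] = [3, 7, 2, 6, 0, 4, 5, 1]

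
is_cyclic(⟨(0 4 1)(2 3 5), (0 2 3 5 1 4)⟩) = no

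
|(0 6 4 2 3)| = 5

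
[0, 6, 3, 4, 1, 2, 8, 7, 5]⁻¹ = [0, 4, 5, 2, 3, 8, 1, 7, 6]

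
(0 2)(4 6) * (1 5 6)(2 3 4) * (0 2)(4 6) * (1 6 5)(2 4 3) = (0 2 4 6)(3 5)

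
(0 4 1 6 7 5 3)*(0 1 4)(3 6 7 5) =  (1 7 3)(5 6)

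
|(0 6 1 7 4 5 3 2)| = 8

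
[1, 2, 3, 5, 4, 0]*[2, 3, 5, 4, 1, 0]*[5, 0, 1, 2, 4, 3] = [2, 3, 4, 5, 0, 1]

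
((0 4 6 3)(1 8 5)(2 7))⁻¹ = (0 3 6 4)(1 5 8)(2 7)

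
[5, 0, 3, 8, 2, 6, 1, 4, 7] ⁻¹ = [1, 6, 4, 2, 7, 0, 5, 8, 3] 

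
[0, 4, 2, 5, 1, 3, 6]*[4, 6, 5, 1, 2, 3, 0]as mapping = [0→4, 1→2, 2→5, 3→3, 4→6, 5→1, 6→0]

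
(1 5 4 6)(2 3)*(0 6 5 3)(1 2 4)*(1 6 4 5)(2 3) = (0 4 1 2)(3 5 6)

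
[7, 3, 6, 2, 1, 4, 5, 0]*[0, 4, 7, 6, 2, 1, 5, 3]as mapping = [0→3, 1→6, 2→5, 3→7, 4→4, 5→2, 6→1, 7→0]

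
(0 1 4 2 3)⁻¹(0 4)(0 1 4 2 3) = (1 2)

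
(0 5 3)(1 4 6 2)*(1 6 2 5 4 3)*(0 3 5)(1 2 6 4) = (0 1 5 2 4 6)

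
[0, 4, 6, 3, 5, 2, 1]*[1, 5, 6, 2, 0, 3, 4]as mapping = [0→1, 1→0, 2→4, 3→2, 4→3, 5→6, 6→5]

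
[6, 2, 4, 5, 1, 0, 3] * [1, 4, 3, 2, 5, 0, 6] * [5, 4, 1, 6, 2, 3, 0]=[0, 6, 3, 5, 2, 4, 1]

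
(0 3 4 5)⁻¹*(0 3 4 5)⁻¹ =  (0 4)(3 5)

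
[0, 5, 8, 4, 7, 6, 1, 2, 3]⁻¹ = [0, 6, 7, 8, 3, 1, 5, 4, 2]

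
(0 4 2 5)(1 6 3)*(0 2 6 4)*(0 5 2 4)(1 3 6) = (0 5 4 1)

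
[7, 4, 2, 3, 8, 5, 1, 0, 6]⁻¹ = [7, 6, 2, 3, 1, 5, 8, 0, 4]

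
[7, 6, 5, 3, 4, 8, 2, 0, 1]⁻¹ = [7, 8, 6, 3, 4, 2, 1, 0, 5]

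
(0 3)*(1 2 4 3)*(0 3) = (0 1 2 4)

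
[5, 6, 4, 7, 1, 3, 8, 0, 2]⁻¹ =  [7, 4, 8, 5, 2, 0, 1, 3, 6]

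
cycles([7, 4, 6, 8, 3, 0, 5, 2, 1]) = (0 7 2 6 5)(1 4 3 8)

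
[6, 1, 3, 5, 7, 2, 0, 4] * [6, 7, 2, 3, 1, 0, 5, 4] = [5, 7, 3, 0, 4, 2, 6, 1]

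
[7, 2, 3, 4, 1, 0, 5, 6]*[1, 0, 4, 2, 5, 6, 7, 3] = [3, 4, 2, 5, 0, 1, 6, 7]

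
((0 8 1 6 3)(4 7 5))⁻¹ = (0 3 6 1 8)(4 5 7)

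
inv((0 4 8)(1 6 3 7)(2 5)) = (0 8 4)(1 7 3 6)(2 5)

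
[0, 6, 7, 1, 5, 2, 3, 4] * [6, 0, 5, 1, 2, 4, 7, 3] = [6, 7, 3, 0, 4, 5, 1, 2]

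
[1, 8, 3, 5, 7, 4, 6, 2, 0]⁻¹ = [8, 0, 7, 2, 5, 3, 6, 4, 1]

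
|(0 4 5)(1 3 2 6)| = 12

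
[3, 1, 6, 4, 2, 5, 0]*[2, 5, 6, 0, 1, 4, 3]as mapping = [0→0, 1→5, 2→3, 3→1, 4→6, 5→4, 6→2]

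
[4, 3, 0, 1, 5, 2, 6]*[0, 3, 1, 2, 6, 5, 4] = [6, 2, 0, 3, 5, 1, 4]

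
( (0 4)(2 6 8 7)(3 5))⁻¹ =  (0 4)(2 7 8 6)(3 5)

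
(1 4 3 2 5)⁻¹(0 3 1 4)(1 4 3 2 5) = (0 2 4 3)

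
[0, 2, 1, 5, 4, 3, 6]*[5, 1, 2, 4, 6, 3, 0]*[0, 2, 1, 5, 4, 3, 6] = [3, 1, 2, 5, 6, 4, 0]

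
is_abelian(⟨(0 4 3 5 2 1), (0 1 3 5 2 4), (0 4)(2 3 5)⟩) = no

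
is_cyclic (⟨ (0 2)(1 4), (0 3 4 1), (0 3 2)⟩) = no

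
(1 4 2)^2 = (1 2 4)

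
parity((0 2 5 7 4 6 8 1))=odd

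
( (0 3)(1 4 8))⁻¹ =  (0 3)(1 8 4)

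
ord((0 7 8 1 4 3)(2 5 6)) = 6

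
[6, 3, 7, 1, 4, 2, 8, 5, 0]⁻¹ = [8, 3, 5, 1, 4, 7, 0, 2, 6]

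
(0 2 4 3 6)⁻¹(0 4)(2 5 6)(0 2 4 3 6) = (0 4 5)(2 3)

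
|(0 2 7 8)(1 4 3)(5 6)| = 12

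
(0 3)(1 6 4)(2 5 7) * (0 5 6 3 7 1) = (0 7 2 6 4)(1 3 5)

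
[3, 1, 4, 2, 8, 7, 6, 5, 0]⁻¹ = [8, 1, 3, 0, 2, 7, 6, 5, 4]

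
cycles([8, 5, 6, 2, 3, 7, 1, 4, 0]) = (0 8)(1 5 7 4 3 2 6)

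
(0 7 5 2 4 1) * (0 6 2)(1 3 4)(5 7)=(0 5)(1 6 2)(3 4)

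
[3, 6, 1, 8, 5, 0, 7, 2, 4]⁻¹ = [5, 2, 7, 0, 8, 4, 1, 6, 3]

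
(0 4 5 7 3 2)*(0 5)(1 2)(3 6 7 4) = (0 3 1 2 5 4)(6 7)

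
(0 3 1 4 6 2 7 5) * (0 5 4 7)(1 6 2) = (0 3 6 1 7 4 2)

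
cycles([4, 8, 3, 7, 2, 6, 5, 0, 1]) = (0 4 2 3 7)(1 8)(5 6)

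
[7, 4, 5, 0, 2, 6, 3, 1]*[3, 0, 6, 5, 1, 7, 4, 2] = [2, 1, 7, 3, 6, 4, 5, 0] 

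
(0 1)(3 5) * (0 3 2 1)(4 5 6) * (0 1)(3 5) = (0 1 5 2)(3 6 4)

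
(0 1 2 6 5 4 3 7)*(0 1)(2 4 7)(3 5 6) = (1 4 5 7)(2 3)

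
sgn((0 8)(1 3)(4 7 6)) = 1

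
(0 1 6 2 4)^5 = ()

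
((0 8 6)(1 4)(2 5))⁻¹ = (0 6 8)(1 4)(2 5)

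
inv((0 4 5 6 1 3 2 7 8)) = (0 8 7 2 3 1 6 5 4)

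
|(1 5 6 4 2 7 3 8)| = 8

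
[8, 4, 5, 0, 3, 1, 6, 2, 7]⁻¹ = [3, 5, 7, 4, 1, 2, 6, 8, 0]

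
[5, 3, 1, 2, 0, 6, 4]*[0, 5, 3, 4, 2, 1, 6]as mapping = [0→1, 1→4, 2→5, 3→3, 4→0, 5→6, 6→2]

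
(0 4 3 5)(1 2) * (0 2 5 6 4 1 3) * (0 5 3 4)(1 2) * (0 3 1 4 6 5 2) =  (2 6 3 5 4)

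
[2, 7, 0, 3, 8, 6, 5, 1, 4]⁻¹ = [2, 7, 0, 3, 8, 6, 5, 1, 4]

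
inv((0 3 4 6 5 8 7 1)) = (0 1 7 8 5 6 4 3)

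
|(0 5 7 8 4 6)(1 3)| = 6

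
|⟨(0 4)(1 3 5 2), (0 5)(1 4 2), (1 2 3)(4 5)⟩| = 720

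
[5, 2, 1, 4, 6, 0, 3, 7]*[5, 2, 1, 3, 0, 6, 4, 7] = [6, 1, 2, 0, 4, 5, 3, 7]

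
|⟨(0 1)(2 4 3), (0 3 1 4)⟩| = 120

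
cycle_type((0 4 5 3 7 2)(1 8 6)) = 3.6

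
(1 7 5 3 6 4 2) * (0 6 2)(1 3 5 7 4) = (0 6 1 4)(2 3)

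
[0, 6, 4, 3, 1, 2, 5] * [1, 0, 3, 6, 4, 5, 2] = [1, 2, 4, 6, 0, 3, 5]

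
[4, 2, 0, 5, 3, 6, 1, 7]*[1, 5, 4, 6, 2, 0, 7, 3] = [2, 4, 1, 0, 6, 7, 5, 3] 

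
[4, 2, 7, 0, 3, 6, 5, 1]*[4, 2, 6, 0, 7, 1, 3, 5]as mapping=[0→7, 1→6, 2→5, 3→4, 4→0, 5→3, 6→1, 7→2]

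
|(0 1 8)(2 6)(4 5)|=6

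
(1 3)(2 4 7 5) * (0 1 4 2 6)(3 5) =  (0 1 5 6)(3 4 7)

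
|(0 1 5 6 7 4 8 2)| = 8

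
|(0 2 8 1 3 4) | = 6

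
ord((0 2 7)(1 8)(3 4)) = 6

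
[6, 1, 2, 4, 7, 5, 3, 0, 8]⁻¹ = [7, 1, 2, 6, 3, 5, 0, 4, 8]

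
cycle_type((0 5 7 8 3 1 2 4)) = 8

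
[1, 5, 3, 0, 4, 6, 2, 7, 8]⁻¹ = [3, 0, 6, 2, 4, 1, 5, 7, 8]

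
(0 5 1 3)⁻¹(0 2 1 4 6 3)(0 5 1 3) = (0 5 2 3 4 6)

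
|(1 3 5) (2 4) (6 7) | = 6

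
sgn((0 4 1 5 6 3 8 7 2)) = 1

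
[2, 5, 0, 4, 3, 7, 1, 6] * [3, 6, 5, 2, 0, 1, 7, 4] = [5, 1, 3, 0, 2, 4, 6, 7]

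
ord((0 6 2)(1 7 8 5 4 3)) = 6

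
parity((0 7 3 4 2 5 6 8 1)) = even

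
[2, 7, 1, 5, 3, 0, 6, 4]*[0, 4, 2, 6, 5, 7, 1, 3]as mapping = [0→2, 1→3, 2→4, 3→7, 4→6, 5→0, 6→1, 7→5]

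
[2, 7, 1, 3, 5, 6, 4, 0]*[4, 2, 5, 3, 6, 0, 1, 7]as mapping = [0→5, 1→7, 2→2, 3→3, 4→0, 5→1, 6→6, 7→4]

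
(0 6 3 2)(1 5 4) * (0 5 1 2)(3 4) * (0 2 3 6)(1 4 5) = (1 4 3 2)(5 6)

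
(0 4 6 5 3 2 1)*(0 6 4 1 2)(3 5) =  (0 1 6 3)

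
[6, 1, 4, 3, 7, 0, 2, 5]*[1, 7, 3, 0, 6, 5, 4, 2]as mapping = [0→4, 1→7, 2→6, 3→0, 4→2, 5→1, 6→3, 7→5]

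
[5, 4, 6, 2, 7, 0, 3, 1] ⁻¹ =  [5, 7, 3, 6, 1, 0, 2, 4] 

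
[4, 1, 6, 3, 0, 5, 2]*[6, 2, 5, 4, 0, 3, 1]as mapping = [0→0, 1→2, 2→1, 3→4, 4→6, 5→3, 6→5]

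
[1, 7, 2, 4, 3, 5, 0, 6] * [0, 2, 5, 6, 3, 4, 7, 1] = [2, 1, 5, 3, 6, 4, 0, 7]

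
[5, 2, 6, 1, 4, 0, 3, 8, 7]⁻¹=[5, 3, 1, 6, 4, 0, 2, 8, 7]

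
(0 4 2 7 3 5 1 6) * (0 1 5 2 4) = (1 6)(2 7 3)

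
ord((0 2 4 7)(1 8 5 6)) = 4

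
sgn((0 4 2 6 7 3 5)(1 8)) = -1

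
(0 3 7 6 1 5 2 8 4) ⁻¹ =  (0 4 8 2 5 1 6 7 3) 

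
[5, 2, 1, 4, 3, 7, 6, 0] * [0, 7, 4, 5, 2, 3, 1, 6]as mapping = [0→3, 1→4, 2→7, 3→2, 4→5, 5→6, 6→1, 7→0]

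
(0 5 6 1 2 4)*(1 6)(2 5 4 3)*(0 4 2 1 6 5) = (0 2 3 1)(5 6)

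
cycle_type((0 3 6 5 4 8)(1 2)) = 2.6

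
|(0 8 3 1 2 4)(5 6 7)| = 6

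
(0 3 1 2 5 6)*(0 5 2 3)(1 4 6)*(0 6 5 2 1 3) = (0 6 2 1)(3 4 5)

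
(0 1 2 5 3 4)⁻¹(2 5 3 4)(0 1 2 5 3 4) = (0 5 3 4)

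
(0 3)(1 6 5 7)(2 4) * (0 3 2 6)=(0 2 4 6 5 7 1)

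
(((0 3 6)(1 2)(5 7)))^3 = (1 2)(5 7)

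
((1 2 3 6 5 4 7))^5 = (1 4 6 2 7 5 3)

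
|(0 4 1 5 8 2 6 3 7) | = 9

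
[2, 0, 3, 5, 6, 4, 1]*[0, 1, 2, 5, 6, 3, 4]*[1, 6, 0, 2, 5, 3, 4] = [0, 1, 3, 2, 5, 4, 6]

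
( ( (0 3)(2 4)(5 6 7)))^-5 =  (0 3)(2 4)(5 6 7)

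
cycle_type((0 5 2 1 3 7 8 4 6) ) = 9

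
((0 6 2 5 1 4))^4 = (0 1 2)(4 5 6)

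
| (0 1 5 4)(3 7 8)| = 12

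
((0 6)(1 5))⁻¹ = (0 6)(1 5)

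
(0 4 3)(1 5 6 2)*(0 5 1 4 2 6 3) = (0 2 4)(3 5)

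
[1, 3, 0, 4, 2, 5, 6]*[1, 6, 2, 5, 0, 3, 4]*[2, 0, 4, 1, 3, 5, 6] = [6, 5, 0, 2, 4, 1, 3]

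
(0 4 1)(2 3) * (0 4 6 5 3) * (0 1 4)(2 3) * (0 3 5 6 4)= (0 4)(1 3 5 2)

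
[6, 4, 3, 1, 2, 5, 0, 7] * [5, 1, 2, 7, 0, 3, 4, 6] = [4, 0, 7, 1, 2, 3, 5, 6]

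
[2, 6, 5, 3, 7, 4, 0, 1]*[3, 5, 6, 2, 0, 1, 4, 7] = [6, 4, 1, 2, 7, 0, 3, 5]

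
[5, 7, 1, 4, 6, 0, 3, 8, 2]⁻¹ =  [5, 2, 8, 6, 3, 0, 4, 1, 7]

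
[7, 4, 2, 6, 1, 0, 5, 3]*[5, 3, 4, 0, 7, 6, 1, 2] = [2, 7, 4, 1, 3, 5, 6, 0]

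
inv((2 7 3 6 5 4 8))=(2 8 4 5 6 3 7)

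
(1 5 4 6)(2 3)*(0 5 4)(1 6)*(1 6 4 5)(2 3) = (0 1 5)(4 6)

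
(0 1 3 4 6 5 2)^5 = (0 5 4 1 2 6 3)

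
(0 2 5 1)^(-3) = (0 2 5 1)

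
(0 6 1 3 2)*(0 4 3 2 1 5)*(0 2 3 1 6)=(1 3 6 5 2 4)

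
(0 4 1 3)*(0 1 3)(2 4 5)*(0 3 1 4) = (0 5 2)(1 3 4)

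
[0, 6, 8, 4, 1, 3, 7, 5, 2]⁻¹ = [0, 4, 8, 5, 3, 7, 1, 6, 2]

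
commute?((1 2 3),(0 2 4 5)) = no:(1 2 3)*(0 2 4 5) = (0 2 3 1 4 5),(0 2 4 5)*(1 2 3) = (0 3 1 2 4 5)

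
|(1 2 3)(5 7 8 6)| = 12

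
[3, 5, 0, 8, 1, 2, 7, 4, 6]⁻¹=[2, 4, 5, 0, 7, 1, 8, 6, 3]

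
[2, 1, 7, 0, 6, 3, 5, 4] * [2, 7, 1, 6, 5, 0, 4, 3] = [1, 7, 3, 2, 4, 6, 0, 5]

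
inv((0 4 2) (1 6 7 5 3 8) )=(0 2 4) (1 8 3 5 7 6) 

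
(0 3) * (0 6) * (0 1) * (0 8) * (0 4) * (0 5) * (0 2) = (0 3 6 1 8 4 5 2)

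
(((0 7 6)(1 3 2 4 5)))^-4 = (0 6 7)(1 3 2 4 5)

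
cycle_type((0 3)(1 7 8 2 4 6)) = 2.6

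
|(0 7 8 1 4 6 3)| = 7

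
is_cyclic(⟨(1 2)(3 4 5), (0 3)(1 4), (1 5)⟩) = no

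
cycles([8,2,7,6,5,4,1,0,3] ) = (0 8 3 6 1 2 7)(4 5)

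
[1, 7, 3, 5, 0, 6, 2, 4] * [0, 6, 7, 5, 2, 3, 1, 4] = [6, 4, 5, 3, 0, 1, 7, 2]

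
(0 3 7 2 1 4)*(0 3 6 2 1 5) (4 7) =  (0 6 2 5) (1 7) (3 4) 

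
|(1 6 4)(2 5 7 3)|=12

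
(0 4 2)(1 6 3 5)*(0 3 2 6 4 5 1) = (0 5)(1 4 6 2 3)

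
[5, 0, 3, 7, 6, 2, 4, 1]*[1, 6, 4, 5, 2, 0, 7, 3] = [0, 1, 5, 3, 7, 4, 2, 6]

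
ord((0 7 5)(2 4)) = 6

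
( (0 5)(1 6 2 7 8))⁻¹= (0 5)(1 8 7 2 6)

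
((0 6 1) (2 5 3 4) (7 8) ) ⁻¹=(0 1 6) (2 4 3 5) (7 8) 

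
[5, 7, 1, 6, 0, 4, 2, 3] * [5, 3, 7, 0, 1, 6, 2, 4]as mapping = [0→6, 1→4, 2→3, 3→2, 4→5, 5→1, 6→7, 7→0]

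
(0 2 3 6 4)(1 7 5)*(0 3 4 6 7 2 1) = (0 1 2 4 3 7 5)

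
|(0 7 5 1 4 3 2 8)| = 8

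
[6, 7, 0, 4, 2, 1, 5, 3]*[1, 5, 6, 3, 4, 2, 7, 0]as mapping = [0→7, 1→0, 2→1, 3→4, 4→6, 5→5, 6→2, 7→3]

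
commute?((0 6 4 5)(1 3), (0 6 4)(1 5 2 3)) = no:(0 6 4 5)(1 3)*(0 6 4)(1 5 2 3) = (0 4 2 3 5 6), (0 6 4)(1 5 2 3)*(0 6 4 5)(1 3) = (0 4 6 5 2 1)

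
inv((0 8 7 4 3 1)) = (0 1 3 4 7 8)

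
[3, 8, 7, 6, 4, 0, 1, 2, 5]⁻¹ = [5, 6, 7, 0, 4, 8, 3, 2, 1]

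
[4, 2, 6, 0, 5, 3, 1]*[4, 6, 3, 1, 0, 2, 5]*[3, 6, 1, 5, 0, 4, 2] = [3, 5, 4, 0, 1, 6, 2]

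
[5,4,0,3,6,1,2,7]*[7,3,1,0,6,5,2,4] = [5,6,7,0,2,3,1,4]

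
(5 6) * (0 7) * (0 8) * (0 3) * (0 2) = (0 7 8 3 2)(5 6)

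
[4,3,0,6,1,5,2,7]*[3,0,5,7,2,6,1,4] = [2,7,3,1,0,6,5,4]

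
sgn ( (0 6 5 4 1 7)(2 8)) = 1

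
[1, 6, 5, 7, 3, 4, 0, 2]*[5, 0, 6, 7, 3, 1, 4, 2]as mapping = [0→0, 1→4, 2→1, 3→2, 4→7, 5→3, 6→5, 7→6]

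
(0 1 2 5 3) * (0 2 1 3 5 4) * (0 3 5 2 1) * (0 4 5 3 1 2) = (0 3 2 5)(1 4)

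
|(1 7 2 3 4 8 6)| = 7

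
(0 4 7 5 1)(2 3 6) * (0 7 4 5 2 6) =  (0 5 1 7 2 3)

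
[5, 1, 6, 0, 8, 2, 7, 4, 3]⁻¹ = [3, 1, 5, 8, 7, 0, 2, 6, 4]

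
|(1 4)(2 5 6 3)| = 4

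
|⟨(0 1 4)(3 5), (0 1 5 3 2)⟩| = 720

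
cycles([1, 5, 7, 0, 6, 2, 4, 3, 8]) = (0 1 5 2 7 3)(4 6)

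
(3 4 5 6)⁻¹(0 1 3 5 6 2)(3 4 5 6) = (0 1 4 6 3 2)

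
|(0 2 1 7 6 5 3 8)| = 8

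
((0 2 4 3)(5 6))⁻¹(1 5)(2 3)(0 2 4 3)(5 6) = (0 4)(1 6)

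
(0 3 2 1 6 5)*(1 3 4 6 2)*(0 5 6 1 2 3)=(0 4 1 3 2)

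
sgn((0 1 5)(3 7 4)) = 1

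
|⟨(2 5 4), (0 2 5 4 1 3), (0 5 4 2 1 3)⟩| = 720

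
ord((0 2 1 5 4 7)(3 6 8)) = 6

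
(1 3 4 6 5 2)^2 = (1 4 5)(2 3 6)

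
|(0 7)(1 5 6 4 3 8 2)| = 14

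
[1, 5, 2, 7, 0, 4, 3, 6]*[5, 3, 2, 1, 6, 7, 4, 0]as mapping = [0→3, 1→7, 2→2, 3→0, 4→5, 5→6, 6→1, 7→4]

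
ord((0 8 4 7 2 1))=6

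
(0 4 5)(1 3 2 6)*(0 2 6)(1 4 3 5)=(0 3 6 4 1 5 2)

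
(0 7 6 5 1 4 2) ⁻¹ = (0 2 4 1 5 6 7) 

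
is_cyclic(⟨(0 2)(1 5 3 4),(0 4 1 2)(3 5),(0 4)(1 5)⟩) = no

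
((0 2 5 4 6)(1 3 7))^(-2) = (0 4 2 6 5)(1 3 7)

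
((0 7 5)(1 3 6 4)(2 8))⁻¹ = (0 5 7)(1 4 6 3)(2 8)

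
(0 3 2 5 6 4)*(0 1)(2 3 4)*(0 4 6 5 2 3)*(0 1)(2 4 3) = (0 6 2 4)(1 3)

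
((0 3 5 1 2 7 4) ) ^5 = (0 7 1 3 4 2 5) 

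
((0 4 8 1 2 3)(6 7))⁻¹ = (0 3 2 1 8 4)(6 7)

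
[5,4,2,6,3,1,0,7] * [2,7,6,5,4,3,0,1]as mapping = [0→3,1→4,2→6,3→0,4→5,5→7,6→2,7→1]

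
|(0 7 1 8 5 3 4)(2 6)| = 14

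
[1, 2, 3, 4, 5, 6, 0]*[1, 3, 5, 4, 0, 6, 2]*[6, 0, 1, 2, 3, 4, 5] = [2, 4, 3, 6, 5, 1, 0]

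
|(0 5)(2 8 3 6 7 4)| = 6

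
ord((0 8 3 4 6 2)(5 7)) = 6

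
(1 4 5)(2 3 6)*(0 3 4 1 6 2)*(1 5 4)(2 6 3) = (0 2 1 5 3 6)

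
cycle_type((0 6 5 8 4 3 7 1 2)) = 9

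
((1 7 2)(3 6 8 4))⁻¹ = (1 2 7)(3 4 8 6)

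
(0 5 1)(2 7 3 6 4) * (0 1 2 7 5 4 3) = (0 4 7)(2 5)(3 6)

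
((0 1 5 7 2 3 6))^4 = (0 2 1 3 5 6 7)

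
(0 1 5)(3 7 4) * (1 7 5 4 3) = (0 7 3 5)(1 4)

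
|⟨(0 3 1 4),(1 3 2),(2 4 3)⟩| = 120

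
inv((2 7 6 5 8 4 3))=(2 3 4 8 5 6 7)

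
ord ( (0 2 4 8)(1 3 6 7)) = 4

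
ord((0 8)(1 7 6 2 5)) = 10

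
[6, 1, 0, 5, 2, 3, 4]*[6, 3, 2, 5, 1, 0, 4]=[4, 3, 6, 0, 2, 5, 1]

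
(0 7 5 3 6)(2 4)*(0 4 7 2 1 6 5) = (0 2 7)(1 6 4)(3 5)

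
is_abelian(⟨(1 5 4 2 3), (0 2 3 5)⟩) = no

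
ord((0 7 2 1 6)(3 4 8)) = 15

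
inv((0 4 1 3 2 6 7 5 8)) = (0 8 5 7 6 2 3 1 4)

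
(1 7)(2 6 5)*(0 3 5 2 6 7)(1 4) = (0 3 5 6 2 7 4 1)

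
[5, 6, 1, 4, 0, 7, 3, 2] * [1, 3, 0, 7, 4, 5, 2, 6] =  [5, 2, 3, 4, 1, 6, 7, 0]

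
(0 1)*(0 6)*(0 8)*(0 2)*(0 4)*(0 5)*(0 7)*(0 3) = (0 1 6 8 2 4 5 7 3)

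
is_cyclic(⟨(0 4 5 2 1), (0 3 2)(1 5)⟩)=no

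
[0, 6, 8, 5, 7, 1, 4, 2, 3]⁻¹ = [0, 5, 7, 8, 6, 3, 1, 4, 2]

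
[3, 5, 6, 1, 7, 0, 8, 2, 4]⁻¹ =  [5, 3, 7, 0, 8, 1, 2, 4, 6]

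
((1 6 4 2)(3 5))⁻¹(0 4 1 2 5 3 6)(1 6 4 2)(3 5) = (0 2 6 1 3 5 4)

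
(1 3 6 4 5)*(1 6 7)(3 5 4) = (1 5 6 3 7)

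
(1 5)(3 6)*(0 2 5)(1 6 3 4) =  (0 2 5 6 4 1)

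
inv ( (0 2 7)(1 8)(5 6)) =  (0 7 2)(1 8)(5 6)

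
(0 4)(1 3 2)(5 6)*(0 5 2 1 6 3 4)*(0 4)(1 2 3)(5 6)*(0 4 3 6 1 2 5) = (0 3 5 2)(1 4)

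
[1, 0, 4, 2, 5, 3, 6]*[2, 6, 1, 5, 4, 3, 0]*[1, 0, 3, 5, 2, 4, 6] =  [6, 3, 2, 0, 5, 4, 1]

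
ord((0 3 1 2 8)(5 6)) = 10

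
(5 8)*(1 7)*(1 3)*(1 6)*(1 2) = (1 7 3 6 2)(5 8)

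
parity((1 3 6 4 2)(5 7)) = odd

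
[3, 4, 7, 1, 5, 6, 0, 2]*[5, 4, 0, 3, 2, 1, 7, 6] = [3, 2, 6, 4, 1, 7, 5, 0]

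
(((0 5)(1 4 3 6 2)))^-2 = (1 6 4 2 3)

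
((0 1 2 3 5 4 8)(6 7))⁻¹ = (0 8 4 5 3 2 1)(6 7)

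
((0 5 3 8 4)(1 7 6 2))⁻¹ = (0 4 8 3 5)(1 2 6 7)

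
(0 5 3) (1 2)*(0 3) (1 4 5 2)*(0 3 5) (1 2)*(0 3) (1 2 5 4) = (0 2 1 5) (3 4) 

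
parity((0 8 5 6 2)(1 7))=odd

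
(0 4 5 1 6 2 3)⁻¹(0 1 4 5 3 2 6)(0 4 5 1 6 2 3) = (0 3 2 4 6 5 1)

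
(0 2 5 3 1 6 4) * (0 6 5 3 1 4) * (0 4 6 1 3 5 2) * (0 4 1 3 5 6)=(0 4 3)(1 2 6)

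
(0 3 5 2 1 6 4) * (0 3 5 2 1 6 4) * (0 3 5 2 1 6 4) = (0 2 4 5 6 3 1)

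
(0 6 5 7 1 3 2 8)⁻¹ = (0 8 2 3 1 7 5 6)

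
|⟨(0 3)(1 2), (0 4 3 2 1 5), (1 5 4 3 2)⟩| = 720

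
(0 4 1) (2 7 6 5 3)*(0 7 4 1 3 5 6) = (0 1 7) (2 4 3) 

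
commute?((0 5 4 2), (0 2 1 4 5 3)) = no:(0 5 4 2) * (0 2 1 4 5 3) = (0 3)(1 4), (0 2 1 4 5 3) * (0 5 4 2) = (1 2)(3 5)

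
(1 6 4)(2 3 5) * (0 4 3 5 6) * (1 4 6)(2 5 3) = (0 6 2 3 1)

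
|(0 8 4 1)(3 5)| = 4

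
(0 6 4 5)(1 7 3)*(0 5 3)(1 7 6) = (0 1 6 4 3 7)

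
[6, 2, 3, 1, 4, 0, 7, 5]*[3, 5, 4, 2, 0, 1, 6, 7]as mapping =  [0→6, 1→4, 2→2, 3→5, 4→0, 5→3, 6→7, 7→1]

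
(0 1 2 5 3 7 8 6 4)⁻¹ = (0 4 6 8 7 3 5 2 1)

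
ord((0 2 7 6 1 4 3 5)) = 8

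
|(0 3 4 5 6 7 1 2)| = 8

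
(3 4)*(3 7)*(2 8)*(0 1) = (0 1)(2 8)(3 4 7)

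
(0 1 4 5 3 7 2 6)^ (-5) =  (0 5 2 1 3 6 4 7)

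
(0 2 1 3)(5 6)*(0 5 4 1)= (0 2)(1 3 5 6 4)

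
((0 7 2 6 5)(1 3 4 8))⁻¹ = (0 5 6 2 7)(1 8 4 3)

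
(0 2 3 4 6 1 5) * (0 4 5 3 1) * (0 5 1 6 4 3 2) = (1 2 6 5 3)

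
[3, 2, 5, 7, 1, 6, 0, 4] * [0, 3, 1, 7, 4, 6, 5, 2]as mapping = [0→7, 1→1, 2→6, 3→2, 4→3, 5→5, 6→0, 7→4]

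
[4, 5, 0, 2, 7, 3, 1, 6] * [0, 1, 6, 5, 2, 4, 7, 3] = [2, 4, 0, 6, 3, 5, 1, 7]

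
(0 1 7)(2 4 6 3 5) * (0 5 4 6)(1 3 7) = (0 3 4)(2 6 7 5)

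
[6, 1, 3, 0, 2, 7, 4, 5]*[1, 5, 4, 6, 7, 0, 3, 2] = [3, 5, 6, 1, 4, 2, 7, 0] 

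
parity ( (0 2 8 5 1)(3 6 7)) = even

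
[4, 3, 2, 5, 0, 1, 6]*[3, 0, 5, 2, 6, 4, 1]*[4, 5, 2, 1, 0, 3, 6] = [6, 2, 3, 0, 1, 4, 5]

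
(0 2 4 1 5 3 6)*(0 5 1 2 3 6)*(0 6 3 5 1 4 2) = (0 5 3 6 1 4)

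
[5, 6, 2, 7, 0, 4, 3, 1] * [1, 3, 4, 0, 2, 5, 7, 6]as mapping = [0→5, 1→7, 2→4, 3→6, 4→1, 5→2, 6→0, 7→3]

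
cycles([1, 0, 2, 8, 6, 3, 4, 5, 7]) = (0 1)(3 8 7 5)(4 6)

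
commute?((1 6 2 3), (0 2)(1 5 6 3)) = no:(1 6 2 3) * (0 2)(1 5 6 3) = (0 2 1 3 5 6), (0 2)(1 5 6 3) * (1 6 2 3) = (0 3 6 1 5 2)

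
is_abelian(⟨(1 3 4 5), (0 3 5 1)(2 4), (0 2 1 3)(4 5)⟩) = no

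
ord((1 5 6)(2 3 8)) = 3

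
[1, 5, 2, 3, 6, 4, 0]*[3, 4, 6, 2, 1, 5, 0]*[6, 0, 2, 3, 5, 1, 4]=[5, 1, 4, 2, 6, 0, 3]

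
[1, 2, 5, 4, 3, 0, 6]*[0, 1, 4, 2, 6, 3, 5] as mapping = [0→1, 1→4, 2→3, 3→6, 4→2, 5→0, 6→5] 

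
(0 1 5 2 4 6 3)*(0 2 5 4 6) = (0 1 4) (2 6 3) 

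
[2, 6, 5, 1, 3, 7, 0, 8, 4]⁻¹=[6, 3, 0, 4, 8, 2, 1, 5, 7]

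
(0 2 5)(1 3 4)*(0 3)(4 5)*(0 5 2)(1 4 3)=(1 5)(2 3)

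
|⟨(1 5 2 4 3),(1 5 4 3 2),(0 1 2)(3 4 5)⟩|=360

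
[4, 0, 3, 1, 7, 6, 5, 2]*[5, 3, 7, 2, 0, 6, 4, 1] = [0, 5, 2, 3, 1, 4, 6, 7]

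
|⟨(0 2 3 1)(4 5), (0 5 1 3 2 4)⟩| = 720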